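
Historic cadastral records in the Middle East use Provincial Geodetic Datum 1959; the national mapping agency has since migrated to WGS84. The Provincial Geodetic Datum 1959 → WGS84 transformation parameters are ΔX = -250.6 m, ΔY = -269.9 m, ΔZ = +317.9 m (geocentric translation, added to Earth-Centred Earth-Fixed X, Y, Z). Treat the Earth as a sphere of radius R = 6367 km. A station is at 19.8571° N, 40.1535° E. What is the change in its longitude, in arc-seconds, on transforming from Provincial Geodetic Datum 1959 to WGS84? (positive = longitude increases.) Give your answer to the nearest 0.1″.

Δλ = -1.5″

sin φ = 0.339675, cos φ = 0.940543, sin λ = 0.644838, cos λ = 0.764320.
East component: ΔE = −sin λ·ΔX + cos λ·ΔY = −(0.644838)(-250.6) + (0.764320)(-269.9) = -44.69 m.
1° of latitude spans πR/180 = 111125 m; at latitude φ, 1° of longitude spans that × cos φ = 104517.9 m, so Δλ = -44.69 / 104517.9 × 3600 = -1.539″.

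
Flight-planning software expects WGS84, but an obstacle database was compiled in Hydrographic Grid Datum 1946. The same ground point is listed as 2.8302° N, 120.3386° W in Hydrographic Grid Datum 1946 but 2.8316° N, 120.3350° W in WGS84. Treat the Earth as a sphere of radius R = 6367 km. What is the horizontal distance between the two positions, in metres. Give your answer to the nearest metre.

429 m

Δφ = 2.8316° − 2.8302° = +0.0014°; Δλ = -120.3350° − -120.3386° = +0.0036°.
1° along a meridian = πR/180 = 111125 m.
ΔN = Δφ × 111125 = 155.6 m; ΔE = Δλ × 111125 × cos(2.8302°) = +0.0036 × 111125 × 0.998780 = 399.6 m.
Distance = √(ΔE² + ΔN²) = √(399.6² + 155.6²) = 428.8 m.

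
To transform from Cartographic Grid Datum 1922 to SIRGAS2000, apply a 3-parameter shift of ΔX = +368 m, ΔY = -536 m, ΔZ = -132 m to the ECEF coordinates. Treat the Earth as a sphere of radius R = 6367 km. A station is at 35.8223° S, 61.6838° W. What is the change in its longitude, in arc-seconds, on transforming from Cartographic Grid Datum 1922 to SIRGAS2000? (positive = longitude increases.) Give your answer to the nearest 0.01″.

sin φ = -0.585273, cos φ = 0.810836, sin λ = -0.880343, cos λ = 0.474337.
East component: ΔE = −sin λ·ΔX + cos λ·ΔY = −(-0.880343)(368) + (0.474337)(-536) = 69.72 m.
1° of latitude spans πR/180 = 111125 m; at latitude φ, 1° of longitude spans that × cos φ = 90104.3 m, so Δλ = 69.72 / 90104.3 × 3600 = 2.786″.

Δλ = 2.79″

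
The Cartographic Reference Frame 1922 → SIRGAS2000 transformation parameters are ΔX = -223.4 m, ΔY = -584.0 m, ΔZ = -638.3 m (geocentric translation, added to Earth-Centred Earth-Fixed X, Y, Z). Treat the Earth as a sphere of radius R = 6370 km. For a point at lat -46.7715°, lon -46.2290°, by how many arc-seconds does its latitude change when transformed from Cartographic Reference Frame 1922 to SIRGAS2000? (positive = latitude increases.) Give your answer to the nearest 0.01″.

Δφ = -7.85″

sin φ = -0.728628, cos φ = 0.684910, sin λ = -0.722110, cos λ = 0.691778.
North component: ΔN = −sin φ cos λ·ΔX − sin φ sin λ·ΔY + cos φ·ΔZ = −(-0.728628)(0.691778)(-223.4) − (-0.728628)(-0.722110)(-584.0) + (0.684910)(-638.3) = -242.51 m.
1° of latitude spans πR/180 = 111177 m, so Δφ = -242.51 / 111177 × 3600 = -7.853″.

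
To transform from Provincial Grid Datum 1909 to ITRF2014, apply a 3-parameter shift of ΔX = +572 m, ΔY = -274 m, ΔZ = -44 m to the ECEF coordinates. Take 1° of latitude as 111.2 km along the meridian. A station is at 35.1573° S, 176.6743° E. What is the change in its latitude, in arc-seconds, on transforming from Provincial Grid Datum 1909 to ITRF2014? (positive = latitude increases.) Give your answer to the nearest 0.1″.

sin φ = -0.575823, cos φ = 0.817574, sin λ = 0.058012, cos λ = -0.998316.
North component: ΔN = −sin φ cos λ·ΔX − sin φ sin λ·ΔY + cos φ·ΔZ = −(-0.575823)(-0.998316)(572) − (-0.575823)(0.058012)(-274) + (0.817574)(-44) = -373.94 m.
1° of latitude spans 111200 m, so Δφ = -373.94 / 111200 × 3600 = -12.106″.

Δφ = -12.1″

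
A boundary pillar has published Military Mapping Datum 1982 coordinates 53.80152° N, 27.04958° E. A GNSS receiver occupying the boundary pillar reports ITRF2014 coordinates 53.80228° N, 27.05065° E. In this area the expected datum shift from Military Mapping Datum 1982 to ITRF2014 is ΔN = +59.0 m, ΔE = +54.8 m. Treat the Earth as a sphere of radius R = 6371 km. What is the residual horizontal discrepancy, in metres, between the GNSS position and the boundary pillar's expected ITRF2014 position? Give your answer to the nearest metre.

30 m

Observed coordinate differences: Δφ = +0.00076°, Δλ = +0.00107°.
Converting to metres (1° lat = 111195 m, cos φ = 0.590584): observed ΔN = 84.5 m, observed ΔE = 70.3 m.
Subtracting the expected shift leaves a residual of 84.5 − (59.0) = 25.5 m north and 70.3 − (54.8) = 15.5 m east.
Residual distance = √(25.5² + 15.5²) = 29.8 m.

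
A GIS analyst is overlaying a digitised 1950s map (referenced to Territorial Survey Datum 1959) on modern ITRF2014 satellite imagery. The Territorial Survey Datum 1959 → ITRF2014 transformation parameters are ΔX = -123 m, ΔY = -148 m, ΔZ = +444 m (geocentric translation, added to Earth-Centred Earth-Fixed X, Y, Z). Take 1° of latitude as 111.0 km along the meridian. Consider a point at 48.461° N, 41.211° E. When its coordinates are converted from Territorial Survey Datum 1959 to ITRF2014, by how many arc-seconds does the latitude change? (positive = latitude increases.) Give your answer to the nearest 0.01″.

sin φ = 0.748505, cos φ = 0.663130, sin λ = 0.658834, cos λ = 0.752288.
North component: ΔN = −sin φ cos λ·ΔX − sin φ sin λ·ΔY + cos φ·ΔZ = −(0.748505)(0.752288)(-123) − (0.748505)(0.658834)(-148) + (0.663130)(444) = 436.67 m.
1° of latitude spans 111000 m, so Δφ = 436.67 / 111000 × 3600 = 14.162″.

Δφ = 14.16″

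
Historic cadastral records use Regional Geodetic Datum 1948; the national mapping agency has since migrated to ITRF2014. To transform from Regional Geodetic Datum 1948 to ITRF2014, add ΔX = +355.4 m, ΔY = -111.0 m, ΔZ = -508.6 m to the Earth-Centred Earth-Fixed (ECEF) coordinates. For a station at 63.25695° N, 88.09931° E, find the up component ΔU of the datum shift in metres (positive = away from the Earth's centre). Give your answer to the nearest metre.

The local up (radial) axis is (cos φ cos λ, cos φ sin λ, sin φ), giving ΔU = 5.304 − 49.921 − 454.197 = -498.81 m.

ΔU = -499 m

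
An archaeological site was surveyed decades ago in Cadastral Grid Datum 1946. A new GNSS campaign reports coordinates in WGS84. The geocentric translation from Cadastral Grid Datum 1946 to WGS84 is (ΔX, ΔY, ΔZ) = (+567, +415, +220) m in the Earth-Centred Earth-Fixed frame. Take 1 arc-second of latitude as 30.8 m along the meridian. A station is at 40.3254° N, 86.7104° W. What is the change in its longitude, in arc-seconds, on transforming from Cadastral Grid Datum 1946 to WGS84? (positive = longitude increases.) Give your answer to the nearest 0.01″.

Δλ = 25.12″

sin φ = 0.647128, cos φ = 0.762382, sin λ = -0.998352, cos λ = 0.057383.
East component: ΔE = −sin λ·ΔX + cos λ·ΔY = −(-0.998352)(567) + (0.057383)(415) = 589.88 m.
1° of latitude spans 3600 × 30.80 = 110880 m; at latitude φ, 1° of longitude spans that × cos φ = 84532.9 m, so Δλ = 589.88 / 84532.9 × 3600 = 25.121″.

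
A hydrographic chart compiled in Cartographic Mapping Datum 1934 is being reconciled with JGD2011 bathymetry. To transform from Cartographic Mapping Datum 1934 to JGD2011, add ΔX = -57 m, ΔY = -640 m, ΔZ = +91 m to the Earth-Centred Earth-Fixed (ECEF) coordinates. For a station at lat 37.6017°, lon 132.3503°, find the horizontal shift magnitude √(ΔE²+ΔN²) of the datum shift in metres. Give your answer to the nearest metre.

The local east axis at (φ, λ) is (−sin λ, cos λ, 0), so ΔE = −sin(132.3503°)·(-57) + cos(132.3503°)·(-640) = 473.27 m.
The local north axis is (−sin φ cos λ, −sin φ sin λ, cos φ), giving ΔN = -23.430 + 288.601 + 72.097 = 337.27 m.
Horizontal magnitude = √(ΔE² + ΔN²) = √(473.27² + 337.27²) = 581.15 m.

581 m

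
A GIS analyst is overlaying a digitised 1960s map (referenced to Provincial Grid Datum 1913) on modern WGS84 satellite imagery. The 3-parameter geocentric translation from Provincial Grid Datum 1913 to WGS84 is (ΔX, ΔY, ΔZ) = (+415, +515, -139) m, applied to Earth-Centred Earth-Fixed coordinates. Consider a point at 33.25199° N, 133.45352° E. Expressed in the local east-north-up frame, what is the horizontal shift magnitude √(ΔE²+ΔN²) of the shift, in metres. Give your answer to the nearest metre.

The local east axis at (φ, λ) is (−sin λ, cos λ, 0), so ΔE = −sin(133.45352°)·415 + cos(133.45352°)·515 = -655.46 m.
The local north axis is (−sin φ cos λ, −sin φ sin λ, cos φ), giving ΔN = 156.504 − 204.993 − 116.241 = -164.73 m.
Horizontal magnitude = √(ΔE² + ΔN²) = √((-655.46)² + (-164.73)²) = 675.84 m.

676 m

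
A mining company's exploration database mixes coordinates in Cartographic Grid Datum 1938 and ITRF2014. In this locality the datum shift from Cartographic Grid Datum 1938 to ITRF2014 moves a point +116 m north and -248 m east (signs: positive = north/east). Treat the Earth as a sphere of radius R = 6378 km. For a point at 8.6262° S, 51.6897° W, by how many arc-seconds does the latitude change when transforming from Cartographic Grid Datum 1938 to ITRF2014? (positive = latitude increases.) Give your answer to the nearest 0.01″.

On a sphere of radius R, 1 rad of latitude = R, so Δφ = ΔN / R = 116.0 / 6378000 = 1.8188e-05 rad = 3.751″.

Δφ = 3.75″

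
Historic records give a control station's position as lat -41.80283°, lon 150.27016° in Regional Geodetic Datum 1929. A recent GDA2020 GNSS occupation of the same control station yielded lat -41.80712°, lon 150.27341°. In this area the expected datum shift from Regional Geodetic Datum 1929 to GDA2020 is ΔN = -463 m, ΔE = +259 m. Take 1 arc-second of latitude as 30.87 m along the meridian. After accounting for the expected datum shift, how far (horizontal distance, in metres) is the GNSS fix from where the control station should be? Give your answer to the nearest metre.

Observed coordinate differences: Δφ = -0.00429°, Δλ = +0.00325°.
Converting to metres (1° lat = 111132 m, cos φ = 0.745443): observed ΔN = -476.8 m, observed ΔE = 269.2 m.
Subtracting the expected shift leaves a residual of -476.8 − (-463) = -13.8 m north and 269.2 − (259) = 10.2 m east.
Residual distance = √((-13.8)² + 10.2²) = 17.1 m.

17 m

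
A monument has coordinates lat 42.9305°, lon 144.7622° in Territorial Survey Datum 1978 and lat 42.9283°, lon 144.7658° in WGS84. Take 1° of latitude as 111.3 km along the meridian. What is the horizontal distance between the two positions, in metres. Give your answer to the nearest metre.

382 m

Δφ = 42.9283° − 42.9305° = -0.0022°; Δλ = 144.7658° − 144.7622° = +0.0036°.
ΔN = Δφ × 111300 = -244.9 m; ΔE = Δλ × 111300 × cos(42.9305°) = +0.0036 × 111300 × 0.732180 = 293.4 m.
Distance = √(ΔE² + ΔN²) = √(293.4² + (-244.9)²) = 382.1 m.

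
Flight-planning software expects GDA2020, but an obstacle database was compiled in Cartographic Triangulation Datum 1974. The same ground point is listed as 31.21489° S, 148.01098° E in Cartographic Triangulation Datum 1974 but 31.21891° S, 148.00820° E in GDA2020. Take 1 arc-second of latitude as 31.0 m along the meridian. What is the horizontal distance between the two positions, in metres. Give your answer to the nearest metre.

521 m

Δφ = -31.21891° − -31.21489° = -0.00402°; Δλ = 148.00820° − 148.01098° = -0.00278°.
1° of latitude = 3600 × 31.00 = 111600 m.
ΔN = Δφ × 111600 = -448.6 m; ΔE = Δλ × 111600 × cos(-31.21489°) = -0.00278 × 111600 × 0.855230 = -265.3 m.
Distance = √(ΔE² + ΔN²) = √((-265.3)² + (-448.6)²) = 521.2 m.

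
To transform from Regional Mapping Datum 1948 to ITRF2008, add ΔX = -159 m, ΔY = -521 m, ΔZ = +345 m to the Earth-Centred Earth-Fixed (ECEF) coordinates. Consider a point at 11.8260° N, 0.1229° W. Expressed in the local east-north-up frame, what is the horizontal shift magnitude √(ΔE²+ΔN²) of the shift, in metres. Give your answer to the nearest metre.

639 m

At φ = 11.8260°, λ = -0.1229°: sin φ = 0.204940, cos φ = 0.978774, sin λ = -0.002145, cos λ = 0.999998.
ΔE = −sin λ·ΔX + cos λ·ΔY = −(-0.002145)·(-159) + (0.999998)·(-521) = -521.34 m.
ΔN = −sin φ cos λ·ΔX − sin φ sin λ·ΔY + cos φ·ΔZ = −(0.204940)(0.999998)(-159) − (0.204940)(-0.002145)(-521) + (0.978774)(345) = 370.03 m.
Horizontal magnitude = √(ΔE² + ΔN²) = √((-521.34)² + 370.03²) = 639.31 m.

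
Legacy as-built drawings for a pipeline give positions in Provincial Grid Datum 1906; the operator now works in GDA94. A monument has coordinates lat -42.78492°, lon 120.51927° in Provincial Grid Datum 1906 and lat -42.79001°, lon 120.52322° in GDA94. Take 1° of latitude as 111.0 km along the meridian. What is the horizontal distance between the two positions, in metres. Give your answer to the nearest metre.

Δφ = -42.79001° − -42.78492° = -0.00509°; Δλ = 120.52322° − 120.51927° = +0.00395°.
ΔN = Δφ × 111000 = -565.0 m; ΔE = Δλ × 111000 × cos(-42.78492°) = +0.00395 × 111000 × 0.733909 = 321.8 m.
Distance = √(ΔE² + ΔN²) = √(321.8² + (-565.0)²) = 650.2 m.

650 m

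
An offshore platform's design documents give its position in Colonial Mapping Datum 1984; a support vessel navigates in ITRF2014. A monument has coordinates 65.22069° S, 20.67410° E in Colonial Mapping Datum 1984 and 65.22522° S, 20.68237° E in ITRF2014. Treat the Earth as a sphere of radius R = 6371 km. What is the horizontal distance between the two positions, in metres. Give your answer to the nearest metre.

Δφ = -65.22522° − -65.22069° = -0.00453°; Δλ = 20.68237° − 20.67410° = +0.00827°.
1° along a meridian = πR/180 = 111195 m.
ΔN = Δφ × 111195 = -503.7 m; ΔE = Δλ × 111195 × cos(-65.22069°) = +0.00827 × 111195 × 0.419124 = 385.4 m.
Distance = √(ΔE² + ΔN²) = √(385.4² + (-503.7)²) = 634.3 m.

634 m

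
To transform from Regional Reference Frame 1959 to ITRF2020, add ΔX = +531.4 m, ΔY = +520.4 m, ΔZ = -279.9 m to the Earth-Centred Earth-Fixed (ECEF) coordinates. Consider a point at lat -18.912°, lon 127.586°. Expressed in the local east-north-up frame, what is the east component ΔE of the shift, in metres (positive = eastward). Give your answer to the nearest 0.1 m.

The local east axis at (φ, λ) is (−sin λ, cos λ, 0), so ΔE = −sin(127.586°)·531.4 + cos(127.586°)·520.4 = -738.52 m.

ΔE = -738.5 m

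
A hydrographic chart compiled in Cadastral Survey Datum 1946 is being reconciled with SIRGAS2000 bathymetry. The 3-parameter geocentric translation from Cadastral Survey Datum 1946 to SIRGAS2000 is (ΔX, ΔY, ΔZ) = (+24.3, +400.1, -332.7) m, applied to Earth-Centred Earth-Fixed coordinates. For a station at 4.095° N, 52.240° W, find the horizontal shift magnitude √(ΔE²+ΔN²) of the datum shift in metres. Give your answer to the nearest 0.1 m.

407.6 m

The local east axis at (φ, λ) is (−sin λ, cos λ, 0), so ΔE = −sin(-52.240°)·24.3 + cos(-52.240°)·400.1 = 264.21 m.
The local north axis is (−sin φ cos λ, −sin φ sin λ, cos φ), giving ΔN = -1.063 + 22.588 − 331.851 = -310.33 m.
Horizontal magnitude = √(ΔE² + ΔN²) = √(264.21² + (-310.33)²) = 407.57 m.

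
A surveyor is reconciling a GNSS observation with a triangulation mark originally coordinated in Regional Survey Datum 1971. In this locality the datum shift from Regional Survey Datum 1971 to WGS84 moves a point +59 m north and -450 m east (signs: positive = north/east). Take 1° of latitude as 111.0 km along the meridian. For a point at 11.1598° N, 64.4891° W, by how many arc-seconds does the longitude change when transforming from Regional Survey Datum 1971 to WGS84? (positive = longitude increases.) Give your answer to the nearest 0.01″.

At latitude 11.1598°, cos φ = 0.981091.
1° of longitude at this latitude = 111.0 × cos φ = 108.90 km, so Δλ = -450.0 / 108901.1 = -0.0041322° = -14.876″.

Δλ = -14.88″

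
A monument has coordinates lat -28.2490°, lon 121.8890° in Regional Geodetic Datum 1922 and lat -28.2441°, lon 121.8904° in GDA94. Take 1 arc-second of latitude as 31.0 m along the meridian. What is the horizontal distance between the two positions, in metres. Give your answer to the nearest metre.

564 m

Δφ = -28.2441° − -28.2490° = +0.0049°; Δλ = 121.8904° − 121.8890° = +0.0014°.
1° of latitude = 3600 × 31.00 = 111600 m.
ΔN = Δφ × 111600 = 546.8 m; ΔE = Δλ × 111600 × cos(-28.2490°) = +0.0014 × 111600 × 0.880899 = 137.6 m.
Distance = √(ΔE² + ΔN²) = √(137.6² + 546.8²) = 563.9 m.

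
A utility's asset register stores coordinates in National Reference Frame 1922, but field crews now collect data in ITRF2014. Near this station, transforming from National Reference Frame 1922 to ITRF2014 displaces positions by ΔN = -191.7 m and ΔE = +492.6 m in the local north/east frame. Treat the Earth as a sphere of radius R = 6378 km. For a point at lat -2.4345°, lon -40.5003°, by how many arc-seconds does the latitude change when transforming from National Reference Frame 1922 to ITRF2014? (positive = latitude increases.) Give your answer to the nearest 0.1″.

Δφ = -6.2″

On a sphere of radius R, 1 rad of latitude = R, so Δφ = ΔN / R = -191.7 / 6378000 = -3.0056e-05 rad = -6.200″.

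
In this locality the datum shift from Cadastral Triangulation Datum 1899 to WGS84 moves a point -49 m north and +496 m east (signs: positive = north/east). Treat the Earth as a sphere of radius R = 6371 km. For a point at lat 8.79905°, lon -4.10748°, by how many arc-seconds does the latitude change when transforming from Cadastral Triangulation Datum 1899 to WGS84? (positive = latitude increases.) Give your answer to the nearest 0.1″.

Δφ = -1.6″

On a sphere of radius R, 1 rad of latitude = R, so Δφ = ΔN / R = -49.0 / 6371000 = -7.6911e-06 rad = -1.586″.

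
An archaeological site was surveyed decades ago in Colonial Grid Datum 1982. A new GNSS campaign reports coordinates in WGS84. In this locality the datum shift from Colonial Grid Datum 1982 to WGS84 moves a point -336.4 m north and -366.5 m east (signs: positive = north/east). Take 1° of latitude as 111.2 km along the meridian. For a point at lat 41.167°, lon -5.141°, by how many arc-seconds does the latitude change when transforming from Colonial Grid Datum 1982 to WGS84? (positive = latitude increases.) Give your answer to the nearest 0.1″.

Δφ = -10.9″

1° of latitude = 111.2 km, so Δφ = -336.4 / 111200 = -0.0030252° = -10.891″.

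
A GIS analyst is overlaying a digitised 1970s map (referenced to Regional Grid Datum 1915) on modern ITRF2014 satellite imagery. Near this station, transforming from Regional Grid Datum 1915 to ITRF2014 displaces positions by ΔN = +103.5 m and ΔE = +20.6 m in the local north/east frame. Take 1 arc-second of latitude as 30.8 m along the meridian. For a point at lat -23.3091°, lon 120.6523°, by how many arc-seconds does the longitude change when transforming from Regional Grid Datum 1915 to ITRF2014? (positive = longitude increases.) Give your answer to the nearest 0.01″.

At latitude -23.3091°, cos φ = 0.918384.
1″ of longitude at this latitude = 30.80 × cos φ = 28.2862 m, so Δλ = 20.6 / 28.2862 = 0.728″.

Δλ = 0.73″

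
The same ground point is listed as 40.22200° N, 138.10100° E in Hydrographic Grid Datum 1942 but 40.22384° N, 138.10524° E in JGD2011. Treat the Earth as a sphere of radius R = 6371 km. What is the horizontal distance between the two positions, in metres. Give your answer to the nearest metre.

414 m

Δφ = 40.22384° − 40.22200° = +0.00184°; Δλ = 138.10524° − 138.10100° = +0.00424°.
1° along a meridian = πR/180 = 111195 m.
ΔN = Δφ × 111195 = 204.6 m; ΔE = Δλ × 111195 × cos(40.22200°) = +0.00424 × 111195 × 0.763548 = 360.0 m.
Distance = √(ΔE² + ΔN²) = √(360.0² + 204.6²) = 414.1 m.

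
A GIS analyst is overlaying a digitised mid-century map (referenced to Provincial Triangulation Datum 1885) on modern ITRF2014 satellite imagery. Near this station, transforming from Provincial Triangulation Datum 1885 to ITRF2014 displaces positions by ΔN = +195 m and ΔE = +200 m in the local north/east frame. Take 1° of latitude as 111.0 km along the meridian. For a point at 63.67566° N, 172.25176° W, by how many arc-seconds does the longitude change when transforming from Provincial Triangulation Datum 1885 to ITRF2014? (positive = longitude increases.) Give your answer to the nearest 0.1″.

Δλ = 14.6″

At latitude 63.67566°, cos φ = 0.443452.
1° of longitude at this latitude = 111.0 × cos φ = 49.22 km, so Δλ = 200.0 / 49223.2 = 0.0040631° = 14.627″.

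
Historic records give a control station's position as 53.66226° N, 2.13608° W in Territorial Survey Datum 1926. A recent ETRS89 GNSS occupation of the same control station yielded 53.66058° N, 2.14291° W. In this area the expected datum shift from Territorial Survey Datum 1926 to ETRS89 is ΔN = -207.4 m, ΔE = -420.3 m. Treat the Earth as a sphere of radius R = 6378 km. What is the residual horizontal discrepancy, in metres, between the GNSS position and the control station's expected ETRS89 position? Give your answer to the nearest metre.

36 m

Observed coordinate differences: Δφ = -0.00168°, Δλ = -0.00683°.
Converting to metres (1° lat = 111317 m, cos φ = 0.592544): observed ΔN = -187.0 m, observed ΔE = -450.5 m.
Subtracting the expected shift leaves a residual of -187.0 − (-207.4) = 20.4 m north and -450.5 − (-420.3) = -30.2 m east.
Residual distance = √(20.4² + (-30.2)²) = 36.4 m.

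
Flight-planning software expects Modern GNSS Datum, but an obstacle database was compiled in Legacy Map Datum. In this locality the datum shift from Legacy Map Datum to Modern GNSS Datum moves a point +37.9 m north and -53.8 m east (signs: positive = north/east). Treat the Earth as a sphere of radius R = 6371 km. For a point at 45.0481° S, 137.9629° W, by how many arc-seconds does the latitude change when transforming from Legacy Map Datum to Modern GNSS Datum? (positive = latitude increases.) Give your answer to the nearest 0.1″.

On a sphere of radius R, 1 rad of latitude = R, so Δφ = ΔN / R = 37.9 / 6371000 = 5.9488e-06 rad = 1.227″.

Δφ = 1.2″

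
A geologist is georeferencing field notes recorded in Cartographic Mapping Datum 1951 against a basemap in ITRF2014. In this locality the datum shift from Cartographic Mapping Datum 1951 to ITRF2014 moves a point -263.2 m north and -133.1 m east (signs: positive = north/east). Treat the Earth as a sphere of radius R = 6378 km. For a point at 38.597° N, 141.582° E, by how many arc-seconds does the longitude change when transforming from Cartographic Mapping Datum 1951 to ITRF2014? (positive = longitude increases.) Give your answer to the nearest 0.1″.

Δλ = -5.5″

At latitude 38.597°, cos φ = 0.781553.
One radian of longitude at latitude φ spans R cos φ, so Δλ = ΔE / (R cos φ) = -133.1 / (6378000 × 0.781553) = -2.6701e-05 rad = -5.508″.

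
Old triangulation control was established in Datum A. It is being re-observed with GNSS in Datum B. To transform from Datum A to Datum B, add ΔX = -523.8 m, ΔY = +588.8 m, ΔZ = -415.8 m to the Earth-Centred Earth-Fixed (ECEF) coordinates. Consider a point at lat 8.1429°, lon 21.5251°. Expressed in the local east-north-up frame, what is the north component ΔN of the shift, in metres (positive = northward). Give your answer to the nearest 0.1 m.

ΔN = -373.2 m

The local north axis is (−sin φ cos λ, −sin φ sin λ, cos φ), giving ΔN = 69.018 − 30.600 − 411.608 = -373.19 m.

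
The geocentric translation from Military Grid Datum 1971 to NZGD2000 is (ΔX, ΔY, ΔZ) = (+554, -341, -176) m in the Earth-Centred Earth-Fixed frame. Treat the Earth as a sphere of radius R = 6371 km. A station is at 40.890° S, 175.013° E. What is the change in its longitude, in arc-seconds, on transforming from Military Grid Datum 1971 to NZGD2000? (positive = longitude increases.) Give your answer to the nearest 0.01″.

Δλ = 12.49″

sin φ = -0.654609, cos φ = 0.755968, sin λ = 0.086930, cos λ = -0.996214.
East component: ΔE = −sin λ·ΔX + cos λ·ΔY = −(0.086930)(554) + (-0.996214)(-341) = 291.55 m.
1° of latitude spans πR/180 = 111195 m; at latitude φ, 1° of longitude spans that × cos φ = 84059.8 m, so Δλ = 291.55 / 84059.8 × 3600 = 12.486″.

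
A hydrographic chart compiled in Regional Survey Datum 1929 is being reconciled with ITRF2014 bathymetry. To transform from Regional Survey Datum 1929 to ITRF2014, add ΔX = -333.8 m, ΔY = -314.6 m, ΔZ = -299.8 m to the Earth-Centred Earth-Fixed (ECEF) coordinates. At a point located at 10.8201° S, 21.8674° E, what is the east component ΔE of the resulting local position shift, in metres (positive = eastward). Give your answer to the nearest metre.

The local east axis at (φ, λ) is (−sin λ, cos λ, 0), so ΔE = −sin(21.8674°)·(-333.8) + cos(21.8674°)·(-314.6) = -167.64 m.

ΔE = -168 m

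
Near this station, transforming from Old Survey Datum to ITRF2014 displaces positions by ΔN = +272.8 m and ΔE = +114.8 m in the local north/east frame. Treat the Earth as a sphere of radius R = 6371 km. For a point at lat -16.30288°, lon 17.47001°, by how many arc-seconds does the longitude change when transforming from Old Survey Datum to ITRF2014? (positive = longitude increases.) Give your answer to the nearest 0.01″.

At latitude -16.30288°, cos φ = 0.959791.
One radian of longitude at latitude φ spans R cos φ, so Δλ = ΔE / (R cos φ) = 114.8 / (6371000 × 0.959791) = 1.8774e-05 rad = 3.872″.

Δλ = 3.87″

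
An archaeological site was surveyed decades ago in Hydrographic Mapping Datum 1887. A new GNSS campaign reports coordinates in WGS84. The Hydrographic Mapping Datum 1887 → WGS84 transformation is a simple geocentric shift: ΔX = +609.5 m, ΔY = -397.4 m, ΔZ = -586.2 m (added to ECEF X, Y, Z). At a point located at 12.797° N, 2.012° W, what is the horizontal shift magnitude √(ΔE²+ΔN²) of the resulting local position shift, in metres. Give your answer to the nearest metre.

803 m

The local east axis at (φ, λ) is (−sin λ, cos λ, 0), so ΔE = −sin(-2.012°)·609.5 + cos(-2.012°)·(-397.4) = -375.76 m.
The local north axis is (−sin φ cos λ, −sin φ sin λ, cos φ), giving ΔN = -134.919 − 3.090 − 571.639 = -709.65 m.
Horizontal magnitude = √(ΔE² + ΔN²) = √((-375.76)² + (-709.65)²) = 802.99 m.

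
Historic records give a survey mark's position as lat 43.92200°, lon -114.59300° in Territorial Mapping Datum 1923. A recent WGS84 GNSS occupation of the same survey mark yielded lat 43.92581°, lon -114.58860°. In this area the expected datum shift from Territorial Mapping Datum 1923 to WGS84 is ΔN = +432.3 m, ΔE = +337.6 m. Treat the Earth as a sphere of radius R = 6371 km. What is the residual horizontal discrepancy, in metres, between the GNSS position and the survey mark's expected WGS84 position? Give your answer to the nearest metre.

Observed coordinate differences: Δφ = +0.00381°, Δλ = +0.00440°.
Converting to metres (1° lat = 111195 m, cos φ = 0.720285): observed ΔN = 423.7 m, observed ΔE = 352.4 m.
Subtracting the expected shift leaves a residual of 423.7 − (432.3) = -8.6 m north and 352.4 − (337.6) = 14.8 m east.
Residual distance = √((-8.6)² + 14.8²) = 17.1 m.

17 m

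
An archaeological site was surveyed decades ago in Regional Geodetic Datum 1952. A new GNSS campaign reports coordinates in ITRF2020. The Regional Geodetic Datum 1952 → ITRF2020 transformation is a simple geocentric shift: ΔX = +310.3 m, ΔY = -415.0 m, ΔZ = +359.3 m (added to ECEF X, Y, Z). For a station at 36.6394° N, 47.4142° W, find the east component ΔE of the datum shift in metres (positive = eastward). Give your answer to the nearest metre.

ΔE = -52 m

At φ = 36.6394°, λ = -47.4142°: sin φ = 0.596777, cos φ = 0.802407, sin λ = -0.736265, cos λ = 0.676694.
ΔE = −sin λ·ΔX + cos λ·ΔY = −(-0.736265)·(310.3) + (0.676694)·(-415.0) = -52.36 m.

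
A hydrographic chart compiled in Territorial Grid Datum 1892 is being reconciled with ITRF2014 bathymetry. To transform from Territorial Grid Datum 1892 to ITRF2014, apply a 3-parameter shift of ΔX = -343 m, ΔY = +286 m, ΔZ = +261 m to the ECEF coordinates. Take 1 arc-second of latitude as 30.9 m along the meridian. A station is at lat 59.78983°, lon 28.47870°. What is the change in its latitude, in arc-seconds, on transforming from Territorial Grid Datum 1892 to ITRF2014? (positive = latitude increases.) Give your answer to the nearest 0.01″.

sin φ = 0.864186, cos φ = 0.503173, sin λ = 0.476832, cos λ = 0.878994.
North component: ΔN = −sin φ cos λ·ΔX − sin φ sin λ·ΔY + cos φ·ΔZ = −(0.864186)(0.878994)(-343) − (0.864186)(0.476832)(286) + (0.503173)(261) = 274.02 m.
1° of latitude spans 3600 × 30.90 = 111240 m, so Δφ = 274.02 / 111240 × 3600 = 8.868″.

Δφ = 8.87″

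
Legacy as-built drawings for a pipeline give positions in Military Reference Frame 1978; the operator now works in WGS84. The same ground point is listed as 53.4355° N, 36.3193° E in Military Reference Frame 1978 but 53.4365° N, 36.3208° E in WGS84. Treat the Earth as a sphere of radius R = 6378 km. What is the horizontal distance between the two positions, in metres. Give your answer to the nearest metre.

Δφ = 53.4365° − 53.4355° = +0.0010°; Δλ = 36.3208° − 36.3193° = +0.0015°.
1° along a meridian = πR/180 = 111317 m.
ΔN = Δφ × 111317 = 111.3 m; ΔE = Δλ × 111317 × cos(53.4355°) = +0.0015 × 111317 × 0.595727 = 99.5 m.
Distance = √(ΔE² + ΔN²) = √(99.5² + 111.3²) = 149.3 m.

149 m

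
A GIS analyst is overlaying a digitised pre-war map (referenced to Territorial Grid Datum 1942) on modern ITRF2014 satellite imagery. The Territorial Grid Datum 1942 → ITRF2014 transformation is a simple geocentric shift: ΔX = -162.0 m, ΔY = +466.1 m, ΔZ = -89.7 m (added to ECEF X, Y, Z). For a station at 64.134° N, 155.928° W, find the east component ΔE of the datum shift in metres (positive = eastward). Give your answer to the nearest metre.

At φ = 64.134°, λ = -155.928°: sin φ = 0.899817, cos φ = 0.436268, sin λ = -0.407884, cos λ = -0.913034.
ΔE = −sin λ·ΔX + cos λ·ΔY = −(-0.407884)·(-162.0) + (-0.913034)·(466.1) = -491.64 m.

ΔE = -492 m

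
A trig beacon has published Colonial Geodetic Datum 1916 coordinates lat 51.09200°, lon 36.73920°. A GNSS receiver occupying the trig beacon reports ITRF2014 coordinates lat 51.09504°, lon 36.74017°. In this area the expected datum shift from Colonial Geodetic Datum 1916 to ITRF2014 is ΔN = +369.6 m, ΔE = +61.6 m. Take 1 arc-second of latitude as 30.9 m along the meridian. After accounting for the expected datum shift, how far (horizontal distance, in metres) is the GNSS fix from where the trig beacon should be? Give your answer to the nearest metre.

32 m

Observed coordinate differences: Δφ = +0.00304°, Δλ = +0.00097°.
Converting to metres (1° lat = 111240 m, cos φ = 0.628072): observed ΔN = 338.2 m, observed ΔE = 67.8 m.
Subtracting the expected shift leaves a residual of 338.2 − (369.6) = -31.4 m north and 67.8 − (61.6) = 6.2 m east.
Residual distance = √((-31.4)² + 6.2²) = 32.0 m.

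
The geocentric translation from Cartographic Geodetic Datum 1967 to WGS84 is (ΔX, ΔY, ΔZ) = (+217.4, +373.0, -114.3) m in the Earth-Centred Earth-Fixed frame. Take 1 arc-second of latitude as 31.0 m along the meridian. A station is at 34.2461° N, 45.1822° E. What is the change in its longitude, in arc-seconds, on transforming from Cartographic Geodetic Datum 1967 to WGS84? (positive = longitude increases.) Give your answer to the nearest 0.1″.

Δλ = 4.2″

sin φ = 0.562749, cos φ = 0.826628, sin λ = 0.709352, cos λ = 0.704855.
East component: ΔE = −sin λ·ΔX + cos λ·ΔY = −(0.709352)(217.4) + (0.704855)(373.0) = 108.70 m.
1° of latitude spans 3600 × 31.00 = 111600 m; at latitude φ, 1° of longitude spans that × cos φ = 92251.7 m, so Δλ = 108.70 / 92251.7 × 3600 = 4.242″.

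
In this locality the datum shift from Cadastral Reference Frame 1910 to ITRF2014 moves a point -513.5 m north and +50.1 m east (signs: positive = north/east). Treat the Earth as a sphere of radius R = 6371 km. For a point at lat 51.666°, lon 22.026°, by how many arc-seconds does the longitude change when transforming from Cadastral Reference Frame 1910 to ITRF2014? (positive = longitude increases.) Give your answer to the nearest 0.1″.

Δλ = 2.6″

At latitude 51.666°, cos φ = 0.620245.
One radian of longitude at latitude φ spans R cos φ, so Δλ = ΔE / (R cos φ) = 50.1 / (6371000 × 0.620245) = 1.2678e-05 rad = 2.615″.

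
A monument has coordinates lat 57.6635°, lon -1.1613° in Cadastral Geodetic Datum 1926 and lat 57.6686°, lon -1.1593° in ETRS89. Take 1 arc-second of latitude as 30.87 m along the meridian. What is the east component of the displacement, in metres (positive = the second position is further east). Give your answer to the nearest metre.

ΔE = 119 m

Δφ = 57.6686° − 57.6635° = +0.0051°; Δλ = -1.1593° − -1.1613° = +0.0020°.
1° of latitude = 3600 × 30.87 = 111132 m.
ΔN = Δφ × 111132 = 566.8 m; ΔE = Δλ × 111132 × cos(57.6635°) = +0.0020 × 111132 × 0.534891 = 118.9 m.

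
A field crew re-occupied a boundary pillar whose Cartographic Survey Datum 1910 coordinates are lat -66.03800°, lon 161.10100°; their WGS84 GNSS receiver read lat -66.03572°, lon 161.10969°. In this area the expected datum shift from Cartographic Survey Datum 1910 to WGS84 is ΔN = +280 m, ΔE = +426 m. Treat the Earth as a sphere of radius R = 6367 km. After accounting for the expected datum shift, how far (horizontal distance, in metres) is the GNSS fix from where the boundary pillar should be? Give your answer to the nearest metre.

Observed coordinate differences: Δφ = +0.00228°, Δλ = +0.00869°.
Converting to metres (1° lat = 111125 m, cos φ = 0.406131): observed ΔN = 253.4 m, observed ΔE = 392.2 m.
Subtracting the expected shift leaves a residual of 253.4 − (280) = -26.6 m north and 392.2 − (426) = -33.8 m east.
Residual distance = √((-26.6)² + (-33.8)²) = 43.0 m.

43 m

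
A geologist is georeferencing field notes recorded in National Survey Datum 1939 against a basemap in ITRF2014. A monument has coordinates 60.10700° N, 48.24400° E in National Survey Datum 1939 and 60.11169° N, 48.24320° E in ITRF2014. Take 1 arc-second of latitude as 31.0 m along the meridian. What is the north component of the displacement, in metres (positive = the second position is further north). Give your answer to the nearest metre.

ΔN = 523 m

Δφ = 60.11169° − 60.10700° = +0.00469°; Δλ = 48.24320° − 48.24400° = -0.00080°.
1° of latitude = 3600 × 31.00 = 111600 m.
ΔN = Δφ × 111600 = 523.4 m; ΔE = Δλ × 111600 × cos(60.10700°) = -0.00080 × 111600 × 0.498382 = -44.5 m.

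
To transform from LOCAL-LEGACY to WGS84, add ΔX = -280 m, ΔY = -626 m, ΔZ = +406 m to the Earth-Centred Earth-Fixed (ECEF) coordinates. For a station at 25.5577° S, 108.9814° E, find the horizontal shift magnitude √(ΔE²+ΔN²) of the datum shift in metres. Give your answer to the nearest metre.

The local east axis at (φ, λ) is (−sin λ, cos λ, 0), so ΔE = −sin(108.9814°)·(-280) + cos(108.9814°)·(-626) = 468.39 m.
The local north axis is (−sin φ cos λ, −sin φ sin λ, cos φ), giving ΔN = 39.291 − 255.384 + 366.273 = 150.18 m.
Horizontal magnitude = √(ΔE² + ΔN²) = √(468.39² + 150.18²) = 491.88 m.

492 m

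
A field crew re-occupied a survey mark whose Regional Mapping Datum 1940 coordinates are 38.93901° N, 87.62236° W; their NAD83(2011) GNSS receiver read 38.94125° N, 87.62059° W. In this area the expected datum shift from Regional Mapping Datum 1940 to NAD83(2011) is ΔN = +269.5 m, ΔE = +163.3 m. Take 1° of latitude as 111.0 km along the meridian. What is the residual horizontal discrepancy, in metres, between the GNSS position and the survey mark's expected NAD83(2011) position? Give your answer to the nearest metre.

23 m

Observed coordinate differences: Δφ = +0.00224°, Δλ = +0.00177°.
Converting to metres (1° lat = 111000 m, cos φ = 0.777815): observed ΔN = 248.6 m, observed ΔE = 152.8 m.
Subtracting the expected shift leaves a residual of 248.6 − (269.5) = -20.9 m north and 152.8 − (163.3) = -10.5 m east.
Residual distance = √((-20.9)² + (-10.5)²) = 23.3 m.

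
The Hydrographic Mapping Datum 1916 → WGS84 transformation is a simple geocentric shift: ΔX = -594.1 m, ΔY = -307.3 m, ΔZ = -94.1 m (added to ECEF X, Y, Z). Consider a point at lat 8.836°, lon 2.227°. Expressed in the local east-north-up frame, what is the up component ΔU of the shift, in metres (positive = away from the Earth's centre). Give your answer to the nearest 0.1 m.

The local up (radial) axis is (cos φ cos λ, cos φ sin λ, sin φ), giving ΔU = -586.606 − 11.800 − 14.454 = -612.86 m.

ΔU = -612.9 m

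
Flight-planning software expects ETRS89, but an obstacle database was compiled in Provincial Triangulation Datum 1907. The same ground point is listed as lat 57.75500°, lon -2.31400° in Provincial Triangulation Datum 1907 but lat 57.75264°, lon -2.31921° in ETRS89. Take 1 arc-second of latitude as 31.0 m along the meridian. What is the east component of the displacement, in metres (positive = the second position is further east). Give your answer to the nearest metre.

Δφ = 57.75264° − 57.75500° = -0.00236°; Δλ = -2.31921° − -2.31400° = -0.00521°.
1° of latitude = 3600 × 31.00 = 111600 m.
ΔN = Δφ × 111600 = -263.4 m; ΔE = Δλ × 111600 × cos(57.75500°) = -0.00521 × 111600 × 0.533541 = -310.2 m.

ΔE = -310 m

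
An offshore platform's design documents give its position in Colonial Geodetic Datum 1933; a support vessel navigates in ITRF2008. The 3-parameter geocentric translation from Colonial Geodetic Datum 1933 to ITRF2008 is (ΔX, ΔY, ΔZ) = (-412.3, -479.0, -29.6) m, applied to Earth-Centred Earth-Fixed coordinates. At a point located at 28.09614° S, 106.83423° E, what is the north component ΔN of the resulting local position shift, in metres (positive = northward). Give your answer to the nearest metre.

ΔN = -186 m

The local north axis is (−sin φ cos λ, −sin φ sin λ, cos φ), giving ΔN = 56.233 − 215.919 − 26.112 = -185.80 m.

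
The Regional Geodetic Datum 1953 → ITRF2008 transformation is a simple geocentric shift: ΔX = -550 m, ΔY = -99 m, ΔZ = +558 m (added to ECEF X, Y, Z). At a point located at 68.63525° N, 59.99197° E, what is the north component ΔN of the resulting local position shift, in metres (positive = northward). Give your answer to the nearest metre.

The local north axis is (−sin φ cos λ, −sin φ sin λ, cos φ), giving ΔN = 256.164 + 79.838 + 203.282 = 539.28 m.

ΔN = 539 m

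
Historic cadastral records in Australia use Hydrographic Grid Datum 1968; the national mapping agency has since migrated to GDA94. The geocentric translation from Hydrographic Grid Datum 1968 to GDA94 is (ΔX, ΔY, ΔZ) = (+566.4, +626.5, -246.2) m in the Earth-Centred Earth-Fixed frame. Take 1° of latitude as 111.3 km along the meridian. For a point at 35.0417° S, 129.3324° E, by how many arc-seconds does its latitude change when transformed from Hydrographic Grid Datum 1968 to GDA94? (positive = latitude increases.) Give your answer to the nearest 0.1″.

sin φ = -0.574172, cos φ = 0.818734, sin λ = 0.773482, cos λ = -0.633818.
North component: ΔN = −sin φ cos λ·ΔX − sin φ sin λ·ΔY + cos φ·ΔZ = −(-0.574172)(-0.633818)(566.4) − (-0.574172)(0.773482)(626.5) + (0.818734)(-246.2) = -129.46 m.
1° of latitude spans 111300 m, so Δφ = -129.46 / 111300 × 3600 = -4.187″.

Δφ = -4.2″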